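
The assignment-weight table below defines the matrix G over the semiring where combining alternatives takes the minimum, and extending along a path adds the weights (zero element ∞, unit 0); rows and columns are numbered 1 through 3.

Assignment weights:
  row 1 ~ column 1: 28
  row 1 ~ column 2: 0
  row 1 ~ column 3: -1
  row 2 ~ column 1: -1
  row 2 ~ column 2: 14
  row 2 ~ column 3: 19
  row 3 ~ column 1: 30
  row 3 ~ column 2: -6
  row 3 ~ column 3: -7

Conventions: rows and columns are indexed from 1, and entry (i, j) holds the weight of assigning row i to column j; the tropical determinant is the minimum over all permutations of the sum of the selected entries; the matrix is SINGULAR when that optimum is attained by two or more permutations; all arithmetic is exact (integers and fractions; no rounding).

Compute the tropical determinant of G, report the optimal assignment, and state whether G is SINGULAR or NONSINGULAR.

σ = (1, 2, 3): 28 + 14 + (-7) = 35
σ = (1, 3, 2): 28 + 19 + (-6) = 41
σ = (2, 1, 3): 0 + (-1) + (-7) = -8
σ = (2, 3, 1): 0 + 19 + 30 = 49
σ = (3, 1, 2): (-1) + (-1) + (-6) = -8
σ = (3, 2, 1): (-1) + 14 + 30 = 43
Optimal value attained by: σ = (2, 1, 3).
Answer: det⊕(G) = -8; verdict: SINGULAR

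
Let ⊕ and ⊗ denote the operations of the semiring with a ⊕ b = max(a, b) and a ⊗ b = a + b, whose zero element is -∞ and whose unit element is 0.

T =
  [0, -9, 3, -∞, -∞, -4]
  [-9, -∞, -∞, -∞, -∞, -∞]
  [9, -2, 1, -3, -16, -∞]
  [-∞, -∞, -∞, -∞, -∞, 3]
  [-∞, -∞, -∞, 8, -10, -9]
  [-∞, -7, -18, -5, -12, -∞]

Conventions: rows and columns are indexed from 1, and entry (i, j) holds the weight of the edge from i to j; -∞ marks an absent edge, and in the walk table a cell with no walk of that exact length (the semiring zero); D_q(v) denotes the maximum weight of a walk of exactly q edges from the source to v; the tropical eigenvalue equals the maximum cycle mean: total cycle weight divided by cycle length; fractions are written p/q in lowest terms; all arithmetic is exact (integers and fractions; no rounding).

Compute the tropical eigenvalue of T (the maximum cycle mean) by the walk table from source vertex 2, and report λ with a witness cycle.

q=0: [-∞, 0, -∞, -∞, -∞, -∞]
q=1: [-9, -∞, -∞, -∞, -∞, -∞]
q=2: [-9, -18, -6, -∞, -∞, -13]
q=3: [3, -8, -5, -9, -22, -13]
q=4: [4, -6, 6, -8, -21, -1]
q=5: [15, 4, 7, 3, -10, 0]
q=6: [16, 6, 18, 4, -9, 11]
Optimal cycle mean attained by: cycle 1->3->1, total 3 + 9, length 2.
Answer: λ = 6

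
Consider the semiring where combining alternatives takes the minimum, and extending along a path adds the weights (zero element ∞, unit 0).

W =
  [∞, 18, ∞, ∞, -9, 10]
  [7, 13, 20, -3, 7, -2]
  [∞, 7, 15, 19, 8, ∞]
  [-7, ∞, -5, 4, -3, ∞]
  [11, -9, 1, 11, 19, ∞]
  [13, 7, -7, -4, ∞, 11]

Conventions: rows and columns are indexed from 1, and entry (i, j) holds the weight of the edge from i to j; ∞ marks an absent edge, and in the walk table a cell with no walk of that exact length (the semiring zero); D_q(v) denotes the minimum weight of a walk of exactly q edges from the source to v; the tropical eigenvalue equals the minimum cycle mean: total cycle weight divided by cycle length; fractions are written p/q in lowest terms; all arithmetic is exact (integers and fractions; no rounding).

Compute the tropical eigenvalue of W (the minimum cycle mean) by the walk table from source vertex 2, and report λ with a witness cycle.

q=0: [∞, 0, ∞, ∞, ∞, ∞]
q=1: [7, 13, 20, -3, 7, -2]
q=2: [-10, -2, -9, -6, -6, 9]
q=3: [-13, -15, -11, -5, -19, -4]
q=4: [-12, -28, -18, -18, -22, -17]
q=5: [-25, -31, -24, -31, -21, -30]
q=6: [-38, -30, -37, -34, -34, -33]
Optimal cycle mean attained by: cycle 1->5->2->4->1, total (-9) + (-9) + (-3) + (-7), length 4.
Answer: λ = -7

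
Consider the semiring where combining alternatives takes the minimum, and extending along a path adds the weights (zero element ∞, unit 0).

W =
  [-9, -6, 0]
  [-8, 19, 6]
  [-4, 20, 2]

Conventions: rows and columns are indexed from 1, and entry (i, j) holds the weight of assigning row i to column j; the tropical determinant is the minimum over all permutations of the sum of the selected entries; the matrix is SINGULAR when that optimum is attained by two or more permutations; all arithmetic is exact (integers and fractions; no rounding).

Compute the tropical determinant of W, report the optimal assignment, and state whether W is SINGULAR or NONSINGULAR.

σ = (1, 2, 3): (-9) + 19 + 2 = 12
σ = (1, 3, 2): (-9) + 6 + 20 = 17
σ = (2, 1, 3): (-6) + (-8) + 2 = -12
σ = (2, 3, 1): (-6) + 6 + (-4) = -4
σ = (3, 1, 2): 0 + (-8) + 20 = 12
σ = (3, 2, 1): 0 + 19 + (-4) = 15
Optimal value attained by: σ = (2, 1, 3).
Answer: det⊕(W) = -12; verdict: NONSINGULAR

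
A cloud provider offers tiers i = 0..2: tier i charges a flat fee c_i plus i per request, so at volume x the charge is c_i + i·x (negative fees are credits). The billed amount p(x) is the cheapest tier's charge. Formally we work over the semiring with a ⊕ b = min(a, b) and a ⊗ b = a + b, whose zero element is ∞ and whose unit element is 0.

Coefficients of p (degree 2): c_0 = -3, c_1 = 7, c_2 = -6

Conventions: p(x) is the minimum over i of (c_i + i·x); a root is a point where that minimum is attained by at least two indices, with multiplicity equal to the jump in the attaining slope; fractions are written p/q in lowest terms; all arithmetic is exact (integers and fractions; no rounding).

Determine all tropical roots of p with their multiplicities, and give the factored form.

hull edge (i=0, c=-3) to (i=2, c=-6): slope -3/2, span 2
Factored form: p(x) = -6 ⊗ (x ⊕ 3/2) ⊗ (x ⊕ 3/2)
Answer: roots = 3/2 (mult 2)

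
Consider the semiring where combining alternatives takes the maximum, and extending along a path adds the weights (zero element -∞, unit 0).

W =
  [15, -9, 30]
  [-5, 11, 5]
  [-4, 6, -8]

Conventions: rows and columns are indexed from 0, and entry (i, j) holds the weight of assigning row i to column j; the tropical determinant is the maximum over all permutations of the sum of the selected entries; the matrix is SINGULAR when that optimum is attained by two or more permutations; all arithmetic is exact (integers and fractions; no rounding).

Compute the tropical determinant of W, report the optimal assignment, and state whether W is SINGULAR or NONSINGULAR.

σ = (0, 1, 2): 15 + 11 + (-8) = 18
σ = (0, 2, 1): 15 + 5 + 6 = 26
σ = (1, 0, 2): (-9) + (-5) + (-8) = -22
σ = (1, 2, 0): (-9) + 5 + (-4) = -8
σ = (2, 0, 1): 30 + (-5) + 6 = 31
σ = (2, 1, 0): 30 + 11 + (-4) = 37
Optimal value attained by: σ = (2, 1, 0).
Answer: det⊕(W) = 37; verdict: NONSINGULAR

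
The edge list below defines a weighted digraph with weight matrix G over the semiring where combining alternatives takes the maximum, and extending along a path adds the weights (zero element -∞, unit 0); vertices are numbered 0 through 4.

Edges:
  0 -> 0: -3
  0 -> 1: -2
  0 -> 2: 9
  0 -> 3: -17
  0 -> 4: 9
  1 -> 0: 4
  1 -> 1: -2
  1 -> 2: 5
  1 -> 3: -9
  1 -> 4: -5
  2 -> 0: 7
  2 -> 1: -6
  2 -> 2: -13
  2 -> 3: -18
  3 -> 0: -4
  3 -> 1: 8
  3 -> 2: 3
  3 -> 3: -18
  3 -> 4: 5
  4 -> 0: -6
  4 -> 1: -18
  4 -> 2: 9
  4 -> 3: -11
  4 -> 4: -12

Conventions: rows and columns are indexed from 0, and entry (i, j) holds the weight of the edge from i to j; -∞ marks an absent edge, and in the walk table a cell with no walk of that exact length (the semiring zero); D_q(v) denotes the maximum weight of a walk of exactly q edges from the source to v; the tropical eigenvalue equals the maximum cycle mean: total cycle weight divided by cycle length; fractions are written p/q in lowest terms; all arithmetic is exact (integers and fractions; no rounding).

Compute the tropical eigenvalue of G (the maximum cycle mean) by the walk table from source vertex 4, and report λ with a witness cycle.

q=0: [-∞, -∞, -∞, -∞, 0]
q=1: [-6, -18, 9, -11, -12]
q=2: [16, 3, 3, -9, 3]
q=3: [13, 14, 25, -1, 25]
q=4: [32, 19, 34, 14, 22]
q=5: [41, 30, 41, 16, 41]
Optimal cycle mean attained by: cycle 0->4->2->0, total 9 + 9 + 7, length 3.
Answer: λ = 25/3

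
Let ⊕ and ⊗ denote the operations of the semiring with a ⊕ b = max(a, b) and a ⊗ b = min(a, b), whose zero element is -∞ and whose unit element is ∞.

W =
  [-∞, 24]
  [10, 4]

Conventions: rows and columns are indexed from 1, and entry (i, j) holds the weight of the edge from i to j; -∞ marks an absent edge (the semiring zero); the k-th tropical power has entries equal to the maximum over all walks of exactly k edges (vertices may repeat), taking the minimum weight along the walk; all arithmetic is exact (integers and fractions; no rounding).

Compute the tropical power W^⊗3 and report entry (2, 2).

W^⊗2:
  [10, 4]
  [4, 10]
W^⊗3:
  [4, 10]
  [10, 4]
Key observation: the optimum is the walk 2->1->2->2, with weight 10 min 24 min 4 = 4.
Optimal value attained by: walk 2->1->2->2.
Answer: (W^⊗3)[2][2] = 4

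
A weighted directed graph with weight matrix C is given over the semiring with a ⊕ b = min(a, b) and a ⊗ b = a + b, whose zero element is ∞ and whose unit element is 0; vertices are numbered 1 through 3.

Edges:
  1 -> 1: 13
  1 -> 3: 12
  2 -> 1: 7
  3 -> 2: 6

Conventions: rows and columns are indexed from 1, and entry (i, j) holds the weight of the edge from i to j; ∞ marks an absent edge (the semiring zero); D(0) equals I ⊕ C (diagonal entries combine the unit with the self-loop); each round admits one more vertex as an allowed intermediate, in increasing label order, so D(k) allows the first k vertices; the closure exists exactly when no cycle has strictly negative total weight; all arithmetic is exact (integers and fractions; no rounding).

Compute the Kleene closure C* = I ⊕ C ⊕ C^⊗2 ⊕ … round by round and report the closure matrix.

D(0):
  [0, ∞, 12]
  [7, 0, ∞]
  [∞, 6, 0]
D(1):
  [0, ∞, 12]
  [7, 0, 19]
  [∞, 6, 0]
D(2):
  [0, ∞, 12]
  [7, 0, 19]
  [13, 6, 0]
D(3):
  [0, 18, 12]
  [7, 0, 19]
  [13, 6, 0]
Answer: C* = [[0, 18, 12], [7, 0, 19], [13, 6, 0]]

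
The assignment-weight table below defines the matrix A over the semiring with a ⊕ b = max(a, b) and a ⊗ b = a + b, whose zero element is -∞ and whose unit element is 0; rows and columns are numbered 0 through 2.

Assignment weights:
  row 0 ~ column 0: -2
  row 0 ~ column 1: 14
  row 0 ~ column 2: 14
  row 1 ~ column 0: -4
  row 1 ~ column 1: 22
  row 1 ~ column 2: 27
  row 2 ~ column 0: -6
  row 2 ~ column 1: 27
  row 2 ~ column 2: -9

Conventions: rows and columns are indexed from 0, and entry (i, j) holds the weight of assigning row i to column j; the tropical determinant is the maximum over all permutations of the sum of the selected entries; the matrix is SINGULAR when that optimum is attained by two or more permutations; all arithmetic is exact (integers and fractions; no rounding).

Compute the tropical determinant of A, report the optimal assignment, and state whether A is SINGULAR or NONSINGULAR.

σ = (0, 1, 2): (-2) + 22 + (-9) = 11
σ = (0, 2, 1): (-2) + 27 + 27 = 52
σ = (1, 0, 2): 14 + (-4) + (-9) = 1
σ = (1, 2, 0): 14 + 27 + (-6) = 35
σ = (2, 0, 1): 14 + (-4) + 27 = 37
σ = (2, 1, 0): 14 + 22 + (-6) = 30
Optimal value attained by: σ = (0, 2, 1).
Answer: det⊕(A) = 52; verdict: NONSINGULAR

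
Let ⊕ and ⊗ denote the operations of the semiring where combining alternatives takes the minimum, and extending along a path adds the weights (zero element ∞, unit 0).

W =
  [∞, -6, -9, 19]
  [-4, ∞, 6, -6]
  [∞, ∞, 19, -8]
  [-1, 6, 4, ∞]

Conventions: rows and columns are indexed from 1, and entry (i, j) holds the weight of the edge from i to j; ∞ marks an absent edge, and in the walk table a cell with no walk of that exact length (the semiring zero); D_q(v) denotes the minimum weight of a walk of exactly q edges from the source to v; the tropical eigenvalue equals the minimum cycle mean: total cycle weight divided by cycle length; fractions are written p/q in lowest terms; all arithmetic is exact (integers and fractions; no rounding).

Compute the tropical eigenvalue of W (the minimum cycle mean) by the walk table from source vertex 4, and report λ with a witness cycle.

q=0: [∞, ∞, ∞, 0]
q=1: [-1, 6, 4, ∞]
q=2: [2, -7, -10, -4]
q=3: [-11, -4, -7, -18]
q=4: [-19, -17, -20, -15]
Optimal cycle mean attained by: cycle 1->3->4->1, total (-9) + (-8) + (-1), length 3.
Answer: λ = -6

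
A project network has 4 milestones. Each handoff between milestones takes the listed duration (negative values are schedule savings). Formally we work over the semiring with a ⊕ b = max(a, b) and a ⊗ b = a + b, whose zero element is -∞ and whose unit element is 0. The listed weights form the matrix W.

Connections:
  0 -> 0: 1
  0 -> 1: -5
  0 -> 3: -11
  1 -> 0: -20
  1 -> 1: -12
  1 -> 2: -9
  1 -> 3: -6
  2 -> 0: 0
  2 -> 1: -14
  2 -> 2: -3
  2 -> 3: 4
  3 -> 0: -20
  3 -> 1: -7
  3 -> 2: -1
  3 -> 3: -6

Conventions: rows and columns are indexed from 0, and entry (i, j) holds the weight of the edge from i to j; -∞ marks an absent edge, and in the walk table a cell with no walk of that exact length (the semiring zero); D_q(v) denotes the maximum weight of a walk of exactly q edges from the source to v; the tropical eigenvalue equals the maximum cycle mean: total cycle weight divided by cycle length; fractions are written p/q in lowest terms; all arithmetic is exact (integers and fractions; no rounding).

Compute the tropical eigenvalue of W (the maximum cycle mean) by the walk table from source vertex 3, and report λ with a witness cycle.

q=0: [-∞, -∞, -∞, 0]
q=1: [-20, -7, -1, -6]
q=2: [-1, -13, -4, 3]
q=3: [0, -4, 2, 0]
q=4: [2, -5, -1, 6]
Optimal cycle mean attained by: cycle 2->3->2, total 4 + (-1), length 2.
Answer: λ = 3/2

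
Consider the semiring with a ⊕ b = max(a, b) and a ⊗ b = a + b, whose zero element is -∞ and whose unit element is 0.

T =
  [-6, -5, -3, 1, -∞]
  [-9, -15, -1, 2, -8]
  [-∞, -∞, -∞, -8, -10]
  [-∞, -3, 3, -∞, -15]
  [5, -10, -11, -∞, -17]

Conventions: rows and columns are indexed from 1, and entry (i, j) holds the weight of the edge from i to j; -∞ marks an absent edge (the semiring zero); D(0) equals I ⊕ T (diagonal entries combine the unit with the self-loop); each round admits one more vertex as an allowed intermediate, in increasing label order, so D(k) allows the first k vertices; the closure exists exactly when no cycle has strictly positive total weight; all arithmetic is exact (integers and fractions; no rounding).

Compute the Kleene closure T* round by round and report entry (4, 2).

D(0):
  [0, -5, -3, 1, -∞]
  [-9, 0, -1, 2, -8]
  [-∞, -∞, 0, -8, -10]
  [-∞, -3, 3, 0, -15]
  [5, -10, -11, -∞, 0]
D(1):
  [0, -5, -3, 1, -∞]
  [-9, 0, -1, 2, -8]
  [-∞, -∞, 0, -8, -10]
  [-∞, -3, 3, 0, -15]
  [5, 0, 2, 6, 0]
D(2):
  [0, -5, -3, 1, -13]
  [-9, 0, -1, 2, -8]
  [-∞, -∞, 0, -8, -10]
  [-12, -3, 3, 0, -11]
  [5, 0, 2, 6, 0]
D(3):
  [0, -5, -3, 1, -13]
  [-9, 0, -1, 2, -8]
  [-∞, -∞, 0, -8, -10]
  [-12, -3, 3, 0, -7]
  [5, 0, 2, 6, 0]
D(4):
  [0, -2, 4, 1, -6]
  [-9, 0, 5, 2, -5]
  [-20, -11, 0, -8, -10]
  [-12, -3, 3, 0, -7]
  [5, 3, 9, 6, 0]
D(5):
  [0, -2, 4, 1, -6]
  [0, 0, 5, 2, -5]
  [-5, -7, 0, -4, -10]
  [-2, -3, 3, 0, -7]
  [5, 3, 9, 6, 0]
Answer: T*[4][2] = -3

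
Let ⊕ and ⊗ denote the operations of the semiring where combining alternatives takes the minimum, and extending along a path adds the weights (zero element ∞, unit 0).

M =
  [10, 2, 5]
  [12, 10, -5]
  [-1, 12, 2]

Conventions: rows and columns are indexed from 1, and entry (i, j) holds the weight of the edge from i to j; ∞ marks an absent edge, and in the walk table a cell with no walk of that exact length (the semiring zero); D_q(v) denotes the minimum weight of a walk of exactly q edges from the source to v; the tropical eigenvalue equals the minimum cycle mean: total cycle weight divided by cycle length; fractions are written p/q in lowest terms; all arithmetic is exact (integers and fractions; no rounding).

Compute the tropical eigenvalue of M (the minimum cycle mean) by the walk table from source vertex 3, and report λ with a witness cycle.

q=0: [∞, ∞, 0]
q=1: [-1, 12, 2]
q=2: [1, 1, 4]
q=3: [3, 3, -4]
Optimal cycle mean attained by: cycle 1->2->3->1, total 2 + (-5) + (-1), length 3.
Answer: λ = -4/3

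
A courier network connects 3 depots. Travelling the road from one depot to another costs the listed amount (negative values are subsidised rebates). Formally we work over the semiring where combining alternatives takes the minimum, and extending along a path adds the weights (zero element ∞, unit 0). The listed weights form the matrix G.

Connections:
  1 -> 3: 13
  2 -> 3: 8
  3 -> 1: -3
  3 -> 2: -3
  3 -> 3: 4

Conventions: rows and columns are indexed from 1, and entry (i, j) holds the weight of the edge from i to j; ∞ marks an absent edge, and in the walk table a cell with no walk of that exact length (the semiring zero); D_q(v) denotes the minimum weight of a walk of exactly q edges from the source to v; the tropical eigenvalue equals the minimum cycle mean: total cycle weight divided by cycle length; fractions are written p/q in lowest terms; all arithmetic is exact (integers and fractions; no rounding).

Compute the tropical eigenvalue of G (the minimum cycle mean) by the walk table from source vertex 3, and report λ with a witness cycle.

q=0: [∞, ∞, 0]
q=1: [-3, -3, 4]
q=2: [1, 1, 5]
q=3: [2, 2, 9]
Optimal cycle mean attained by: cycle 2->3->2, total 8 + (-3), length 2.
Answer: λ = 5/2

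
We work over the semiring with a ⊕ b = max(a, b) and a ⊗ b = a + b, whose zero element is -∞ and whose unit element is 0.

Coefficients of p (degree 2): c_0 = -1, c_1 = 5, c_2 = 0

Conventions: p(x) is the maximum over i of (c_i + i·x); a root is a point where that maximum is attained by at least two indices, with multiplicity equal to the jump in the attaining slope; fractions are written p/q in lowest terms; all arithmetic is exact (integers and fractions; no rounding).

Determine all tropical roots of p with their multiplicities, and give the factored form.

hull edge (i=0, c=-1) to (i=1, c=5): slope 6, span 1
hull edge (i=1, c=5) to (i=2, c=0): slope -5, span 1
Factored form: p(x) = 0 ⊗ (x ⊕ (-6)) ⊗ (x ⊕ 5)
Answer: roots = -6 (mult 1), 5 (mult 1)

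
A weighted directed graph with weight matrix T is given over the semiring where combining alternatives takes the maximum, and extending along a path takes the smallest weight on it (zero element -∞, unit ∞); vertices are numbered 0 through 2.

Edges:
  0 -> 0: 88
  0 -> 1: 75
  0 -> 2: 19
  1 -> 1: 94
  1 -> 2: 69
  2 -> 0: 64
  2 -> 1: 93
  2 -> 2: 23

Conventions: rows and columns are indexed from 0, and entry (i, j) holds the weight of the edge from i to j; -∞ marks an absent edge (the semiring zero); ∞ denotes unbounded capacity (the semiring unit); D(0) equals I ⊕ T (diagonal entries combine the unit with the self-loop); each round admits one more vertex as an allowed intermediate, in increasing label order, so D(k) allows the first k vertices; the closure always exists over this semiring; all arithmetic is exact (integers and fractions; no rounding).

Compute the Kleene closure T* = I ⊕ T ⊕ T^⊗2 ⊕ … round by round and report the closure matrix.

D(0):
  [∞, 75, 19]
  [-∞, ∞, 69]
  [64, 93, ∞]
D(1):
  [∞, 75, 19]
  [-∞, ∞, 69]
  [64, 93, ∞]
D(2):
  [∞, 75, 69]
  [-∞, ∞, 69]
  [64, 93, ∞]
D(3):
  [∞, 75, 69]
  [64, ∞, 69]
  [64, 93, ∞]
Answer: T* = [[∞, 75, 69], [64, ∞, 69], [64, 93, ∞]]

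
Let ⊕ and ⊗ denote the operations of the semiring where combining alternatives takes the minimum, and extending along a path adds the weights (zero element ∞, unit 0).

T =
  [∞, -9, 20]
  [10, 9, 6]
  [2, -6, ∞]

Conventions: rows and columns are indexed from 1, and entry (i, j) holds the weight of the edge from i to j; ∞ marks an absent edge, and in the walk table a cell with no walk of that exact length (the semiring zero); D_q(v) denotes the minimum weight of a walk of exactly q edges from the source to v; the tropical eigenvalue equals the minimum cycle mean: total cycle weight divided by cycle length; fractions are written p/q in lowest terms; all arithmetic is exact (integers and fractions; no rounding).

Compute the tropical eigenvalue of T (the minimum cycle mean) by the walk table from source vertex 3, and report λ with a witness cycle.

q=0: [∞, ∞, 0]
q=1: [2, -6, ∞]
q=2: [4, -7, 0]
q=3: [2, -6, -1]
Optimal cycle mean attained by: cycle 1->2->3->1, total (-9) + 6 + 2, length 3.
Answer: λ = -1/3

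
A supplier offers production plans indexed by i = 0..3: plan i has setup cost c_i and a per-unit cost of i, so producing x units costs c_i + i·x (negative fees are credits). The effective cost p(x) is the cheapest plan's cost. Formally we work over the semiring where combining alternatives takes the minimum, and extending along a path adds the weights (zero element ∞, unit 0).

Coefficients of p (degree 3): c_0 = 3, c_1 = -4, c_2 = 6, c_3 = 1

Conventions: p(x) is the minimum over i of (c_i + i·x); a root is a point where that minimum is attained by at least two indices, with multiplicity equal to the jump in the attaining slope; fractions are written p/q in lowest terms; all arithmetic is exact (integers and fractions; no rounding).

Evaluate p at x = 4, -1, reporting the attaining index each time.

p(4) = min(3+0·4=3, -4+1·4=0, 6+2·4=14, 1+3·4=13) = 0 (attained by i=1)
p(-1) = min(3+0·(-1)=3, -4+1·(-1)=-5, 6+2·(-1)=4, 1+3·(-1)=-2) = -5 (attained by i=1)
Answer: p(4) = 0; p(-1) = -5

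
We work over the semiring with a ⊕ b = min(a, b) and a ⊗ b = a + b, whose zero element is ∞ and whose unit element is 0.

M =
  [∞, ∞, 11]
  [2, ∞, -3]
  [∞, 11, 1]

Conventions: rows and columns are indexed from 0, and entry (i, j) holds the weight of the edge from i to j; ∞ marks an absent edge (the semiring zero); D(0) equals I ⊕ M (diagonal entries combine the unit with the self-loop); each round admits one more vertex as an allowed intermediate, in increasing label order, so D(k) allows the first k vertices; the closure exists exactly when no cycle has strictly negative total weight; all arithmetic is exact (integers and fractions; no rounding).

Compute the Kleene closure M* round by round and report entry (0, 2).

D(0):
  [0, ∞, 11]
  [2, 0, -3]
  [∞, 11, 0]
D(1):
  [0, ∞, 11]
  [2, 0, -3]
  [∞, 11, 0]
D(2):
  [0, ∞, 11]
  [2, 0, -3]
  [13, 11, 0]
D(3):
  [0, 22, 11]
  [2, 0, -3]
  [13, 11, 0]
Answer: M*[0][2] = 11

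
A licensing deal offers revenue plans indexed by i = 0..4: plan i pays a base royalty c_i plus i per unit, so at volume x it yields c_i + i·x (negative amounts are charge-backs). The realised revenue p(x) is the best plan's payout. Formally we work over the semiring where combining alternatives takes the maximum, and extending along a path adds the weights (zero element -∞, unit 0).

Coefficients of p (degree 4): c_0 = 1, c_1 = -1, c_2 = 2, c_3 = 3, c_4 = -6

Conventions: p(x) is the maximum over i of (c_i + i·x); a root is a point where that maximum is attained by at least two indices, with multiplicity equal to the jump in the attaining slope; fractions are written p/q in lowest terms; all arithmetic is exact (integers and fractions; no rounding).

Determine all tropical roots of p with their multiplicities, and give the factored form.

hull edge (i=0, c=1) to (i=3, c=3): slope 2/3, span 3
hull edge (i=3, c=3) to (i=4, c=-6): slope -9, span 1
Factored form: p(x) = -6 ⊗ (x ⊕ (-2/3)) ⊗ (x ⊕ (-2/3)) ⊗ (x ⊕ (-2/3)) ⊗ (x ⊕ 9)
Answer: roots = -2/3 (mult 3), 9 (mult 1)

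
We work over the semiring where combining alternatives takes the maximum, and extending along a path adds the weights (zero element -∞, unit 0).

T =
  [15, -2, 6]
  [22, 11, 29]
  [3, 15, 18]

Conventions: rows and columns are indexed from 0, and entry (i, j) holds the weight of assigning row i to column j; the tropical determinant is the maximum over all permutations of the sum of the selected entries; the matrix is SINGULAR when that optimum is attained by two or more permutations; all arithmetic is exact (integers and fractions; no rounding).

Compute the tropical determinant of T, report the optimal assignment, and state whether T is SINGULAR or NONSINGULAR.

σ = (0, 1, 2): 15 + 11 + 18 = 44
σ = (0, 2, 1): 15 + 29 + 15 = 59
σ = (1, 0, 2): (-2) + 22 + 18 = 38
σ = (1, 2, 0): (-2) + 29 + 3 = 30
σ = (2, 0, 1): 6 + 22 + 15 = 43
σ = (2, 1, 0): 6 + 11 + 3 = 20
Optimal value attained by: σ = (0, 2, 1).
Answer: det⊕(T) = 59; verdict: NONSINGULAR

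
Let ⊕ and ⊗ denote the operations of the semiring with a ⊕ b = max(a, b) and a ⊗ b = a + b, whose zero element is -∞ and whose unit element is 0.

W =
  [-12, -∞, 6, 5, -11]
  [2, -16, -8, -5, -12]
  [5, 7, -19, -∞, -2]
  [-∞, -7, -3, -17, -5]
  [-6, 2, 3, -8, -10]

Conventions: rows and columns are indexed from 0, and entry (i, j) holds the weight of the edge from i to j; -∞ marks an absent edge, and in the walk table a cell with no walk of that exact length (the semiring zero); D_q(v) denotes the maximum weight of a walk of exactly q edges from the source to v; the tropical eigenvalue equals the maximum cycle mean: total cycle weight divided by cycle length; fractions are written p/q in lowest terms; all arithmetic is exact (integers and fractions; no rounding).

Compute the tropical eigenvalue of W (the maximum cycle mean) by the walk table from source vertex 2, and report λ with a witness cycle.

q=0: [-∞, -∞, 0, -∞, -∞]
q=1: [5, 7, -19, -∞, -2]
q=2: [9, 0, 11, 10, -5]
q=3: [16, 18, 15, 14, 9]
q=4: [20, 22, 22, 21, 13]
q=5: [27, 29, 26, 25, 20]
Optimal cycle mean attained by: cycle 0->2->0, total 6 + 5, length 2.
Answer: λ = 11/2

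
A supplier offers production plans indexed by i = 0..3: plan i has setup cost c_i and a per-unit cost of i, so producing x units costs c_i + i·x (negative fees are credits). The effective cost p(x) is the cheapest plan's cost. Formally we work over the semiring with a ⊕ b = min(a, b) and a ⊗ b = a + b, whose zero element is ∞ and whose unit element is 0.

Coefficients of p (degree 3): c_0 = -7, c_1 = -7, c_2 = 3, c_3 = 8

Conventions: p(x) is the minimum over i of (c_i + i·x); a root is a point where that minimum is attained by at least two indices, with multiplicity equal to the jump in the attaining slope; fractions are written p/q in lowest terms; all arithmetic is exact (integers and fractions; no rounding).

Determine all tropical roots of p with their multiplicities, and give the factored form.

hull edge (i=0, c=-7) to (i=1, c=-7): slope 0, span 1
hull edge (i=1, c=-7) to (i=3, c=8): slope 15/2, span 2
Factored form: p(x) = 8 ⊗ (x ⊕ (-15/2)) ⊗ (x ⊕ (-15/2)) ⊗ (x ⊕ 0)
Answer: roots = -15/2 (mult 2), 0 (mult 1)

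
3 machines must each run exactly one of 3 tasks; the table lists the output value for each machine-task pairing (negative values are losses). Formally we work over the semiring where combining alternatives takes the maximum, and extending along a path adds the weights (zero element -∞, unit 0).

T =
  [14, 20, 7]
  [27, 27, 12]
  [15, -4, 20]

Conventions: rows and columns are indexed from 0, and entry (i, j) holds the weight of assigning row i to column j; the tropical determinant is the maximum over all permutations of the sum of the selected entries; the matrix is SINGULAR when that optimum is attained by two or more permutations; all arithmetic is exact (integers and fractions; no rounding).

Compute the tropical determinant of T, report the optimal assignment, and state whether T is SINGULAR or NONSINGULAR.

σ = (0, 1, 2): 14 + 27 + 20 = 61
σ = (0, 2, 1): 14 + 12 + (-4) = 22
σ = (1, 0, 2): 20 + 27 + 20 = 67
σ = (1, 2, 0): 20 + 12 + 15 = 47
σ = (2, 0, 1): 7 + 27 + (-4) = 30
σ = (2, 1, 0): 7 + 27 + 15 = 49
Optimal value attained by: σ = (1, 0, 2).
Answer: det⊕(T) = 67; verdict: NONSINGULAR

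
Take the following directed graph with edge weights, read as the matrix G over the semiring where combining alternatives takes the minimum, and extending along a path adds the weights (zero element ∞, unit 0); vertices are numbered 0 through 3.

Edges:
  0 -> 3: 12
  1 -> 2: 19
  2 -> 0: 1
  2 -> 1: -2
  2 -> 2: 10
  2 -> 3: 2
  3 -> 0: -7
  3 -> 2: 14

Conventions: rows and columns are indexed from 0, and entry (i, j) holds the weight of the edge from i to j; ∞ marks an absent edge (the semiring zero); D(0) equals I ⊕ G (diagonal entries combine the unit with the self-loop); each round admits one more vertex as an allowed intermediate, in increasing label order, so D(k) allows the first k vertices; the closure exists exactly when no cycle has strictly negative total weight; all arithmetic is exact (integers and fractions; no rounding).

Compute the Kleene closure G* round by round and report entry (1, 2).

D(0):
  [0, ∞, ∞, 12]
  [∞, 0, 19, ∞]
  [1, -2, 0, 2]
  [-7, ∞, 14, 0]
D(1):
  [0, ∞, ∞, 12]
  [∞, 0, 19, ∞]
  [1, -2, 0, 2]
  [-7, ∞, 14, 0]
D(2):
  [0, ∞, ∞, 12]
  [∞, 0, 19, ∞]
  [1, -2, 0, 2]
  [-7, ∞, 14, 0]
D(3):
  [0, ∞, ∞, 12]
  [20, 0, 19, 21]
  [1, -2, 0, 2]
  [-7, 12, 14, 0]
D(4):
  [0, 24, 26, 12]
  [14, 0, 19, 21]
  [-5, -2, 0, 2]
  [-7, 12, 14, 0]
Answer: G*[1][2] = 19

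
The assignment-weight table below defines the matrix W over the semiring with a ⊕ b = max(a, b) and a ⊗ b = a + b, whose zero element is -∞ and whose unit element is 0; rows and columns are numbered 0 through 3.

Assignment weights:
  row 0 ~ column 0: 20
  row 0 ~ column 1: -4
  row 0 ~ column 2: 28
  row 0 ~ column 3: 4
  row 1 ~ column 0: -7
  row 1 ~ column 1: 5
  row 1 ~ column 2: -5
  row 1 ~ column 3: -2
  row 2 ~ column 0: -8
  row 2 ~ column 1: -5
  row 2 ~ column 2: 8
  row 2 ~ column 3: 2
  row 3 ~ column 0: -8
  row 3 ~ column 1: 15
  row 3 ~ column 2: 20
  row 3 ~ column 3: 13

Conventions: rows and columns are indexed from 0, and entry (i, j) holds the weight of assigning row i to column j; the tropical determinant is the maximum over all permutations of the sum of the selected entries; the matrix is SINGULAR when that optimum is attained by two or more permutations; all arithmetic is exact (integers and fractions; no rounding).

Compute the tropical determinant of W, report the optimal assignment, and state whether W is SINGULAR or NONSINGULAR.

σ = (0, 1, 2, 3): 20 + 5 + 8 + 13 = 46
σ = (0, 1, 3, 2): 20 + 5 + 2 + 20 = 47
σ = (0, 2, 1, 3): 20 + (-5) + (-5) + 13 = 23
σ = (0, 2, 3, 1): 20 + (-5) + 2 + 15 = 32
σ = (0, 3, 1, 2): 20 + (-2) + (-5) + 20 = 33
σ = (0, 3, 2, 1): 20 + (-2) + 8 + 15 = 41
σ = (1, 0, 2, 3): (-4) + (-7) + 8 + 13 = 10
σ = (1, 0, 3, 2): (-4) + (-7) + 2 + 20 = 11
σ = (1, 2, 0, 3): (-4) + (-5) + (-8) + 13 = -4
σ = (1, 2, 3, 0): (-4) + (-5) + 2 + (-8) = -15
σ = (1, 3, 0, 2): (-4) + (-2) + (-8) + 20 = 6
σ = (1, 3, 2, 0): (-4) + (-2) + 8 + (-8) = -6
σ = (2, 0, 1, 3): 28 + (-7) + (-5) + 13 = 29
σ = (2, 0, 3, 1): 28 + (-7) + 2 + 15 = 38
σ = (2, 1, 0, 3): 28 + 5 + (-8) + 13 = 38
σ = (2, 1, 3, 0): 28 + 5 + 2 + (-8) = 27
σ = (2, 3, 0, 1): 28 + (-2) + (-8) + 15 = 33
σ = (2, 3, 1, 0): 28 + (-2) + (-5) + (-8) = 13
σ = (3, 0, 1, 2): 4 + (-7) + (-5) + 20 = 12
σ = (3, 0, 2, 1): 4 + (-7) + 8 + 15 = 20
σ = (3, 1, 0, 2): 4 + 5 + (-8) + 20 = 21
σ = (3, 1, 2, 0): 4 + 5 + 8 + (-8) = 9
σ = (3, 2, 0, 1): 4 + (-5) + (-8) + 15 = 6
σ = (3, 2, 1, 0): 4 + (-5) + (-5) + (-8) = -14
Optimal value attained by: σ = (0, 1, 3, 2).
Answer: det⊕(W) = 47; verdict: NONSINGULAR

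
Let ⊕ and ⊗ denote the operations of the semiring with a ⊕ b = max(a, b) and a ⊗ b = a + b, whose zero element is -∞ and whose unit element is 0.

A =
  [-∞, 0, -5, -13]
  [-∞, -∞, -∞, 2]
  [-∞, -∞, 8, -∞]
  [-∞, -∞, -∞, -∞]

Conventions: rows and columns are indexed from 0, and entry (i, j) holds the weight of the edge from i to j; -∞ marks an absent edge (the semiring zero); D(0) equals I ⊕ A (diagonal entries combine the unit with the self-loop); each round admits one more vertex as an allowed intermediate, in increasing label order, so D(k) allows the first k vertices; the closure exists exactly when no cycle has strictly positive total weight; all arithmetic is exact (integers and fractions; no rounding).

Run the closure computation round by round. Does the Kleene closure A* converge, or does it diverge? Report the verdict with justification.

Detection: at round 0, diagonal entry (2, 2) turns strictly positive.
Key observation: the cycle 2->2 has total weight 8, which is strictly positive.
Answer: DIVERGES — positive cycle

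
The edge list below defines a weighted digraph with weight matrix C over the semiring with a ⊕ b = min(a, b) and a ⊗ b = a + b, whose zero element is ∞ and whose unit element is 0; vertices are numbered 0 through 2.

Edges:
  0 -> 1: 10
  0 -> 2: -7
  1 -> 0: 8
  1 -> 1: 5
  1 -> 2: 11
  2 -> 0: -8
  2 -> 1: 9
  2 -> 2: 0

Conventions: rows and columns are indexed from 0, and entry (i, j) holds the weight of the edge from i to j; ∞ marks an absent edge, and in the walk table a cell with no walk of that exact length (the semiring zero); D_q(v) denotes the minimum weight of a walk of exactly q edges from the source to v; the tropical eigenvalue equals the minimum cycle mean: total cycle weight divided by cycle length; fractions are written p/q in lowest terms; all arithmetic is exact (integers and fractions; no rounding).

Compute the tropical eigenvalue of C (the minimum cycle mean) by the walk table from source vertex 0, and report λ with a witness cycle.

q=0: [0, ∞, ∞]
q=1: [∞, 10, -7]
q=2: [-15, 2, -7]
q=3: [-15, -5, -22]
Optimal cycle mean attained by: cycle 0->2->0, total (-7) + (-8), length 2.
Answer: λ = -15/2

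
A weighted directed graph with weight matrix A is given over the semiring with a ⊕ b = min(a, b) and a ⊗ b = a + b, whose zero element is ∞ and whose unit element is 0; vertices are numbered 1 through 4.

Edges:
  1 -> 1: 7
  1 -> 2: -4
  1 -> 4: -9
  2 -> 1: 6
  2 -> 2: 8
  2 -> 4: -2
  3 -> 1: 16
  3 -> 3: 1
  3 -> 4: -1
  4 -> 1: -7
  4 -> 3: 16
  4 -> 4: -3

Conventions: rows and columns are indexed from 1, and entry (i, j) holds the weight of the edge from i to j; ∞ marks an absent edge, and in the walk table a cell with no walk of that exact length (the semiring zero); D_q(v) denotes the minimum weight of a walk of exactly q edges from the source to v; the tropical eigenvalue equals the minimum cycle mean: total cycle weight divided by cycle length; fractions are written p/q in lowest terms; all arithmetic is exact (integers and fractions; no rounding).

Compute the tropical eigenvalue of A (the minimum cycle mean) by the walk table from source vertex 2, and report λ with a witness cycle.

q=0: [∞, 0, ∞, ∞]
q=1: [6, 8, ∞, -2]
q=2: [-9, 2, 14, -5]
q=3: [-12, -13, 11, -18]
q=4: [-25, -16, -2, -21]
Optimal cycle mean attained by: cycle 1->4->1, total (-9) + (-7), length 2.
Answer: λ = -8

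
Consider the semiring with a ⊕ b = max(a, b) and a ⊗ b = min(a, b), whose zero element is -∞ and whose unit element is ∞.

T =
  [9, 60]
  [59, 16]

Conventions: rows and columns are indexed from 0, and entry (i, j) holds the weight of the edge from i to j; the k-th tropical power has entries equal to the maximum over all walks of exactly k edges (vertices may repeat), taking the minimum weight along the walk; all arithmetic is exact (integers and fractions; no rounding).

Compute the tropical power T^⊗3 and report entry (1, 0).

T^⊗2:
  [59, 16]
  [16, 59]
T^⊗3:
  [16, 59]
  [59, 16]
Key observation: the optimum is the walk 1->0->1->0, with weight 59 min 60 min 59 = 59.
Optimal value attained by: walk 1->0->1->0.
Answer: (T^⊗3)[1][0] = 59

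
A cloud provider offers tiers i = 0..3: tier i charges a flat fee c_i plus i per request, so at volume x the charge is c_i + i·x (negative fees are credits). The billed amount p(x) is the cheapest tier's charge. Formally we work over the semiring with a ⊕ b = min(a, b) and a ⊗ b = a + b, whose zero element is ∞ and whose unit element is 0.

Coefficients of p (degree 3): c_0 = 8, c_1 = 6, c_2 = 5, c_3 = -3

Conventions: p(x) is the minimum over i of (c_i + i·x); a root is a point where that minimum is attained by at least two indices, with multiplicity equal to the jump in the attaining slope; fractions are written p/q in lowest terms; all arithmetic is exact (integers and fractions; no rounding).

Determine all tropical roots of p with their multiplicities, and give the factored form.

hull edge (i=0, c=8) to (i=3, c=-3): slope -11/3, span 3
Factored form: p(x) = -3 ⊗ (x ⊕ 11/3) ⊗ (x ⊕ 11/3) ⊗ (x ⊕ 11/3)
Answer: roots = 11/3 (mult 3)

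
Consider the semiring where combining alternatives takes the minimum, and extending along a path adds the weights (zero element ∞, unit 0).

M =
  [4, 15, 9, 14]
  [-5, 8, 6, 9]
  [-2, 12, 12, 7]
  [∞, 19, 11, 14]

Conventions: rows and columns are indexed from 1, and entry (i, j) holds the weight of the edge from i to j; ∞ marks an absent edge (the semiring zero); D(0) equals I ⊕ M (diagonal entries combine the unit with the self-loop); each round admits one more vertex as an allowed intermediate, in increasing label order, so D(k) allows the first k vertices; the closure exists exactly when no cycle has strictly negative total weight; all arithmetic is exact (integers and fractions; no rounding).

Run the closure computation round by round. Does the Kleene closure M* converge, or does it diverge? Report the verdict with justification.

D(0):
  [0, 15, 9, 14]
  [-5, 0, 6, 9]
  [-2, 12, 0, 7]
  [∞, 19, 11, 0]
D(1):
  [0, 15, 9, 14]
  [-5, 0, 4, 9]
  [-2, 12, 0, 7]
  [∞, 19, 11, 0]
D(2):
  [0, 15, 9, 14]
  [-5, 0, 4, 9]
  [-2, 12, 0, 7]
  [14, 19, 11, 0]
D(3):
  [0, 15, 9, 14]
  [-5, 0, 4, 9]
  [-2, 12, 0, 7]
  [9, 19, 11, 0]
D(4):
  [0, 15, 9, 14]
  [-5, 0, 4, 9]
  [-2, 12, 0, 7]
  [9, 19, 11, 0]
Key observation: every diagonal entry stays at the unit through all rounds, so no improving cycle exists.
Answer: CONVERGES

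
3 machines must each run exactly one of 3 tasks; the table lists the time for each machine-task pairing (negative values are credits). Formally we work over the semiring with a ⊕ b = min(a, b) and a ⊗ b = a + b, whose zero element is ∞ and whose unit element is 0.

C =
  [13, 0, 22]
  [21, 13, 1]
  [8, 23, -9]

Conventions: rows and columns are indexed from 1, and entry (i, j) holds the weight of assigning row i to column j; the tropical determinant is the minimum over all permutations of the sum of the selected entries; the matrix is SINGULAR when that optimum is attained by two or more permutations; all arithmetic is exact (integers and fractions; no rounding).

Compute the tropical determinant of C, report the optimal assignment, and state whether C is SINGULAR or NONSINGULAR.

σ = (1, 2, 3): 13 + 13 + (-9) = 17
σ = (1, 3, 2): 13 + 1 + 23 = 37
σ = (2, 1, 3): 0 + 21 + (-9) = 12
σ = (2, 3, 1): 0 + 1 + 8 = 9
σ = (3, 1, 2): 22 + 21 + 23 = 66
σ = (3, 2, 1): 22 + 13 + 8 = 43
Optimal value attained by: σ = (2, 3, 1).
Answer: det⊕(C) = 9; verdict: NONSINGULAR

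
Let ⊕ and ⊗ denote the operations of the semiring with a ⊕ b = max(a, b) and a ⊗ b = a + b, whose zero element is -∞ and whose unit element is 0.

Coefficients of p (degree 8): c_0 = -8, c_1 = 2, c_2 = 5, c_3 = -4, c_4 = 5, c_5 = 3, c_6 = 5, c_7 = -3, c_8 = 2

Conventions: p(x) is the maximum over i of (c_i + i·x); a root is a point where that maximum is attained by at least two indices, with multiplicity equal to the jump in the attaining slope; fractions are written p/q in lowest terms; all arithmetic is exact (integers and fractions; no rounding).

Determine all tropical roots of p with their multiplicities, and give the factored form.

hull edge (i=0, c=-8) to (i=1, c=2): slope 10, span 1
hull edge (i=1, c=2) to (i=2, c=5): slope 3, span 1
hull edge (i=2, c=5) to (i=6, c=5): slope 0, span 4
hull edge (i=6, c=5) to (i=8, c=2): slope -3/2, span 2
Factored form: p(x) = 2 ⊗ (x ⊕ (-10)) ⊗ (x ⊕ (-3)) ⊗ (x ⊕ 0) ⊗ (x ⊕ 0) ⊗ (x ⊕ 0) ⊗ (x ⊕ 0) ⊗ (x ⊕ 3/2) ⊗ (x ⊕ 3/2)
Answer: roots = -10 (mult 1), -3 (mult 1), 0 (mult 4), 3/2 (mult 2)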